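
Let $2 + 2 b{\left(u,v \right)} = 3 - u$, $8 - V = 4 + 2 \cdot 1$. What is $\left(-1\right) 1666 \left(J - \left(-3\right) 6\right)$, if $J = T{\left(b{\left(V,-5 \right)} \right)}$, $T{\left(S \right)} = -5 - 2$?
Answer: $-18326$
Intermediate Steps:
$V = 2$ ($V = 8 - \left(4 + 2 \cdot 1\right) = 8 - \left(4 + 2\right) = 8 - 6 = 2$)
$b{\left(u,v \right)} = \frac{1}{2} - \frac{u}{2}$ ($b{\left(u,v \right)} = -1 + \frac{3 - u}{2} = -1 - \left(- \frac{3}{2} + \frac{u}{2}\right) = \frac{1}{2} - \frac{u}{2}$)
$T{\left(S \right)} = -7$
$J = -7$
$\left(-1\right) 1666 \left(J - \left(-3\right) 6\right) = \left(-1\right) 1666 \left(-7 - \left(-3\right) 6\right) = - 1666 \left(-7 - -18\right) = - 1666 \left(-7 + 18\right) = \left(-1666\right) 11 = -18326$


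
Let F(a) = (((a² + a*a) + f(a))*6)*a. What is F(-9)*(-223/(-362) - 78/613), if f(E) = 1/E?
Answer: -474091773/110953 ≈ -4272.9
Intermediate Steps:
F(a) = a*(6/a + 12*a²) (F(a) = (((a² + a*a) + 1/a)*6)*a = (((a² + a²) + 1/a)*6)*a = ((2*a² + 1/a)*6)*a = ((1/a + 2*a²)*6)*a = (6/a + 12*a²)*a = a*(6/a + 12*a²))
F(-9)*(-223/(-362) - 78/613) = (6 + 12*(-9)³)*(-223/(-362) - 78/613) = (6 + 12*(-729))*(-223*(-1/362) - 78*1/613) = (6 - 8748)*(223/362 - 78/613) = -8742*108463/221906 = -474091773/110953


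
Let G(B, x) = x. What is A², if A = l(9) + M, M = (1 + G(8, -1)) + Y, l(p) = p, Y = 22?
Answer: 961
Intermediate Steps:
M = 22 (M = (1 - 1) + 22 = 0 + 22 = 22)
A = 31 (A = 9 + 22 = 31)
A² = 31² = 961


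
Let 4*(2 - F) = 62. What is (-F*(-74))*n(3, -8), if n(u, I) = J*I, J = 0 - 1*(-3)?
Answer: 23976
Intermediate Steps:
J = 3 (J = 0 + 3 = 3)
F = -27/2 (F = 2 - ¼*62 = 2 - 31/2 = -27/2 ≈ -13.500)
n(u, I) = 3*I
(-F*(-74))*n(3, -8) = (-1*(-27/2)*(-74))*(3*(-8)) = ((27/2)*(-74))*(-24) = -999*(-24) = 23976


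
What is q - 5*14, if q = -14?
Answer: -84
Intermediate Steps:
q - 5*14 = -14 - 5*14 = -14 - 70 = -84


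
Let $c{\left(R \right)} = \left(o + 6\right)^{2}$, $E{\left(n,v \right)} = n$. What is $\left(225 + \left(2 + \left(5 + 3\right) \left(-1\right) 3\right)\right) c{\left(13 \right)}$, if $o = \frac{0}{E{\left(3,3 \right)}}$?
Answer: $7308$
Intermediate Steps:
$o = 0$ ($o = \frac{0}{3} = 0 \cdot \frac{1}{3} = 0$)
$c{\left(R \right)} = 36$ ($c{\left(R \right)} = \left(0 + 6\right)^{2} = 6^{2} = 36$)
$\left(225 + \left(2 + \left(5 + 3\right) \left(-1\right) 3\right)\right) c{\left(13 \right)} = \left(225 + \left(2 + \left(5 + 3\right) \left(-1\right) 3\right)\right) 36 = \left(225 + \left(2 + 8 \left(-1\right) 3\right)\right) 36 = \left(225 + \left(2 - 24\right)\right) 36 = \left(225 - 22\right) 36 = 203 \cdot 36 = 7308$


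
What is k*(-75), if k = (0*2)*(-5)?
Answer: 0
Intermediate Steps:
k = 0 (k = 0*(-5) = 0)
k*(-75) = 0*(-75) = 0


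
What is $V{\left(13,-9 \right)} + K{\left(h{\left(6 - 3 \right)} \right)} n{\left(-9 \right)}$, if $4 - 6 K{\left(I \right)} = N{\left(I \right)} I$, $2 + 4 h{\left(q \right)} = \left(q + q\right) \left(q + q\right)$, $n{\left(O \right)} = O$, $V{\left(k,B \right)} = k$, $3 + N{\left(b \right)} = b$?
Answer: $\frac{617}{8} \approx 77.125$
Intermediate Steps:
$N{\left(b \right)} = -3 + b$
$h{\left(q \right)} = - \frac{1}{2} + q^{2}$ ($h{\left(q \right)} = - \frac{1}{2} + \frac{\left(q + q\right) \left(q + q\right)}{4} = - \frac{1}{2} + \frac{2 q 2 q}{4} = - \frac{1}{2} + \frac{4 q^{2}}{4} = - \frac{1}{2} + q^{2}$)
$K{\left(I \right)} = \frac{2}{3} - \frac{I \left(-3 + I\right)}{6}$ ($K{\left(I \right)} = \frac{2}{3} - \frac{\left(-3 + I\right) I}{6} = \frac{2}{3} - \frac{I \left(-3 + I\right)}{6}$)
$V{\left(13,-9 \right)} + K{\left(h{\left(6 - 3 \right)} \right)} n{\left(-9 \right)} = 13 + \left(\frac{2}{3} - \frac{\left(- \frac{1}{2} + \left(6 - 3\right)^{2}\right) \left(-3 - \left(\frac{1}{2} - \left(6 - 3\right)^{2}\right)\right)}{6}\right) \left(-9\right) = 13 + \left(\frac{2}{3} - \frac{\left(- \frac{1}{2} + 3^{2}\right) \left(-3 - \left(\frac{1}{2} - 3^{2}\right)\right)}{6}\right) \left(-9\right) = 13 + \left(\frac{2}{3} - \frac{\left(- \frac{1}{2} + 9\right) \left(-3 + \left(- \frac{1}{2} + 9\right)\right)}{6}\right) \left(-9\right) = 13 + \left(\frac{2}{3} - \frac{17 \left(-3 + \frac{17}{2}\right)}{12}\right) \left(-9\right) = 13 + \left(\frac{2}{3} - \frac{17}{12} \cdot \frac{11}{2}\right) \left(-9\right) = 13 + \left(\frac{2}{3} - \frac{187}{24}\right) \left(-9\right) = 13 - - \frac{513}{8} = 13 + \frac{513}{8} = \frac{617}{8}$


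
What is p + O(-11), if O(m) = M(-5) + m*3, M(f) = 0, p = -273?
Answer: -306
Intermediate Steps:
O(m) = 3*m (O(m) = 0 + m*3 = 0 + 3*m = 3*m)
p + O(-11) = -273 + 3*(-11) = -273 - 33 = -306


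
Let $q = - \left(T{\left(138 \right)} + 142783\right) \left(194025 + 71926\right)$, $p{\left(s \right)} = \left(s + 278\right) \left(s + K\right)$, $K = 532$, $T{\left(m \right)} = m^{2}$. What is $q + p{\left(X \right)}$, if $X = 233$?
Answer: $-43037661562$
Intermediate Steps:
$p{\left(s \right)} = \left(278 + s\right) \left(532 + s\right)$ ($p{\left(s \right)} = \left(s + 278\right) \left(s + 532\right) = \left(278 + s\right) \left(532 + s\right)$)
$q = -43038052477$ ($q = - \left(138^{2} + 142783\right) \left(194025 + 71926\right) = - \left(19044 + 142783\right) 265951 = - 161827 \cdot 265951 = \left(-1\right) 43038052477 = -43038052477$)
$q + p{\left(X \right)} = -43038052477 + \left(147896 + 233^{2} + 810 \cdot 233\right) = -43038052477 + \left(147896 + 54289 + 188730\right) = -43038052477 + 390915 = -43037661562$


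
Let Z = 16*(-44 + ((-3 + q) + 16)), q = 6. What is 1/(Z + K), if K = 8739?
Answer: 1/8339 ≈ 0.00011992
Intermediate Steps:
Z = -400 (Z = 16*(-44 + ((-3 + 6) + 16)) = 16*(-44 + (3 + 16)) = 16*(-44 + 19) = 16*(-25) = -400)
1/(Z + K) = 1/(-400 + 8739) = 1/8339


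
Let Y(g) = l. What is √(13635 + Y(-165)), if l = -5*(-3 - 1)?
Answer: √13655 ≈ 116.85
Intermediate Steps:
l = 20 (l = -5*(-4) = 20)
Y(g) = 20
√(13635 + Y(-165)) = √(13635 + 20) = √13655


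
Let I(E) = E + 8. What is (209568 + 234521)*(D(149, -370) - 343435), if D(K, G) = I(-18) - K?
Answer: -152586315866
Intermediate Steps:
I(E) = 8 + E
D(K, G) = -10 - K (D(K, G) = (8 - 18) - K = -10 - K)
(209568 + 234521)*(D(149, -370) - 343435) = (209568 + 234521)*((-10 - 1*149) - 343435) = 444089*((-10 - 149) - 343435) = 444089*(-159 - 343435) = 444089*(-343594) = -152586315866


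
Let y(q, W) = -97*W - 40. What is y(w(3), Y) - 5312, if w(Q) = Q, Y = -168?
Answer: 10944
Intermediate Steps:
y(q, W) = -40 - 97*W
y(w(3), Y) - 5312 = (-40 - 97*(-168)) - 5312 = (-40 + 16296) - 5312 = 16256 - 5312 = 10944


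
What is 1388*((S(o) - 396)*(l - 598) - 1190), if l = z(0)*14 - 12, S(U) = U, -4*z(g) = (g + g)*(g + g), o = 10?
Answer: 325166760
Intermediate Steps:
z(g) = -g² (z(g) = -(g + g)*(g + g)/4 = -2*g*2*g/4 = -g²)
l = -12 (l = -1*0²*14 - 12 = -1*0*14 - 12 = 0*14 - 12 = 0 - 12 = -12)
1388*((S(o) - 396)*(l - 598) - 1190) = 1388*((10 - 396)*(-12 - 598) - 1190) = 1388*(-386*(-610) - 1190) = 1388*(235460 - 1190) = 1388*234270 = 325166760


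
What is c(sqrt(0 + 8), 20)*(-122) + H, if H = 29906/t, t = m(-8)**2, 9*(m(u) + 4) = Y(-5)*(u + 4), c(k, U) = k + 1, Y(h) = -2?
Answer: 1163369/392 - 244*sqrt(2) ≈ 2622.7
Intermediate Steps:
c(k, U) = 1 + k
m(u) = -44/9 - 2*u/9 (m(u) = -4 + (-2*(u + 4))/9 = -4 + (-2*(4 + u))/9 = -4 + (-8 - 2*u)/9 = -4 + (-8/9 - 2*u/9) = -44/9 - 2*u/9)
t = 784/81 (t = (-44/9 - 2/9*(-8))**2 = (-44/9 + 16/9)**2 = (-28/9)**2 = 784/81 ≈ 9.6790)
H = 1211193/392 (H = 29906/(784/81) = 29906*(81/784) = 1211193/392 ≈ 3089.8)
c(sqrt(0 + 8), 20)*(-122) + H = (1 + sqrt(0 + 8))*(-122) + 1211193/392 = (1 + sqrt(8))*(-122) + 1211193/392 = (1 + 2*sqrt(2))*(-122) + 1211193/392 = (-122 - 244*sqrt(2)) + 1211193/392 = 1163369/392 - 244*sqrt(2)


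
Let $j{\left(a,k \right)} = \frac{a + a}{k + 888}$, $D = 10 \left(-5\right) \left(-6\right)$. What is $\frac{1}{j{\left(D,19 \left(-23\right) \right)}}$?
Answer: $\frac{451}{600} \approx 0.75167$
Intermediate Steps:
$D = 300$ ($D = \left(-50\right) \left(-6\right) = 300$)
$j{\left(a,k \right)} = \frac{2 a}{888 + k}$
$\frac{1}{j{\left(D,19 \left(-23\right) \right)}} = \frac{1}{2 \cdot 300 \frac{1}{888 + 19 \left(-23\right)}} = \frac{1}{2 \cdot 300 \frac{1}{888 - 437}} = \frac{1}{2 \cdot 300 \cdot \frac{1}{451}} = \frac{1}{\frac{600}{451}} = \frac{451}{600}$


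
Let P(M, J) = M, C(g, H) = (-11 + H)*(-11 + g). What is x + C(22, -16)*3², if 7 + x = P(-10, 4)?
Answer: -2690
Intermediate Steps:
x = -17 (x = -7 - 10 = -17)
x + C(22, -16)*3² = -17 + (121 - 11*(-16) - 11*22 - 16*22)*3² = -17 + (121 + 176 - 242 - 352)*9 = -17 - 297*9 = -17 - 2673 = -2690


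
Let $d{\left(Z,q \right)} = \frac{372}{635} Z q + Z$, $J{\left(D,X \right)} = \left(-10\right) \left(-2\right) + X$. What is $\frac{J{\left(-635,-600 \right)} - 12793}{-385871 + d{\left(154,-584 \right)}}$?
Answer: $\frac{8491855}{278386487} \approx 0.030504$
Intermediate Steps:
$J{\left(D,X \right)} = 20 + X$
$d{\left(Z,q \right)} = Z + \frac{372 Z q}{635}$ ($d{\left(Z,q \right)} = 372 \cdot \frac{1}{635} Z q + Z = \frac{372 Z}{635} q + Z = \frac{372 Z q}{635} + Z = Z + \frac{372 Z q}{635}$)
$\frac{J{\left(-635,-600 \right)} - 12793}{-385871 + d{\left(154,-584 \right)}} = \frac{\left(20 - 600\right) - 12793}{-385871 + \frac{1}{635} \cdot 154 \left(635 + 372 \left(-584\right)\right)} = \frac{-580 - 12793}{-385871 + \frac{1}{635} \cdot 154 \left(635 - 217248\right)} = - \frac{13373}{-385871 + \frac{1}{635} \cdot 154 \left(-216613\right)} = - \frac{13373}{-385871 - \frac{33358402}{635}} = - \frac{13373}{- \frac{278386487}{635}} = \left(-13373\right) \left(- \frac{635}{278386487}\right) = \frac{8491855}{278386487}$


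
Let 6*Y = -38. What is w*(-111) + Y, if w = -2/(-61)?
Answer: -1825/183 ≈ -9.9727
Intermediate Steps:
Y = -19/3 (Y = (1/6)*(-38) = -19/3 ≈ -6.3333)
w = 2/61 (w = -2*(-1/61) = 2/61 ≈ 0.032787)
w*(-111) + Y = (2/61)*(-111) - 19/3 = -222/61 - 19/3 = -1825/183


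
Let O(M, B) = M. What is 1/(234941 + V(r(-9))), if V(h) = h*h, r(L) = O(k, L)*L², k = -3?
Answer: 1/293990 ≈ 3.4015e-6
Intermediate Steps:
r(L) = -3*L²
V(h) = h²
1/(234941 + V(r(-9))) = 1/(234941 + (-3*(-9)²)²) = 1/(234941 + (-3*81)²) = 1/(234941 + (-243)²) = 1/(234941 + 59049) = 1/293990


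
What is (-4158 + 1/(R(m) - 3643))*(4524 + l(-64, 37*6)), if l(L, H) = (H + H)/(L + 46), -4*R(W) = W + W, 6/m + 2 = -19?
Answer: -42093515779/2250 ≈ -1.8708e+7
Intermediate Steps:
m = -2/7 (m = 6/(-2 - 19) = 6/(-21) = 6*(-1/21) = -2/7 ≈ -0.28571)
R(W) = -W/2 (R(W) = -(W + W)/4 = -W/2)
l(L, H) = 2*H/(46 + L) (l(L, H) = (2*H)/(46 + L) = 2*H/(46 + L))
(-4158 + 1/(R(m) - 3643))*(4524 + l(-64, 37*6)) = (-4158 + 1/(-½*(-2/7) - 3643))*(4524 + 2*(37*6)/(46 - 64)) = (-4158 + 1/(⅐ - 3643))*(4524 + 2*222/(-18)) = (-4158 + 1/(-25500/7))*(4524 + 2*222*(-1/18)) = (-4158 - 7/25500)*(4524 - 74/3) = -106029007/25500*13498/3 = -42093515779/2250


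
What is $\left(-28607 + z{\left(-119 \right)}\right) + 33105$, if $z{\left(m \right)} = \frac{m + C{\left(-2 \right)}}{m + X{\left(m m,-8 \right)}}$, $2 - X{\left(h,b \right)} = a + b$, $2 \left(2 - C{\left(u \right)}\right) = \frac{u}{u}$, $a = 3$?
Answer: $\frac{1007787}{224} \approx 4499.0$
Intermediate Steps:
$C{\left(u \right)} = \frac{3}{2}$ ($C{\left(u \right)} = 2 - \frac{u \frac{1}{u}}{2} = 2 - \frac{1}{2} = \frac{3}{2}$)
$X{\left(h,b \right)} = -1 - b$ ($X{\left(h,b \right)} = 2 - \left(3 + b\right) = -1 - b$)
$z{\left(m \right)} = \frac{\frac{3}{2} + m}{7 + m}$ ($z{\left(m \right)} = \frac{m + \frac{3}{2}}{m - -7} = \frac{\frac{3}{2} + m}{m + \left(-1 + 8\right)} = \frac{\frac{3}{2} + m}{m + 7} = \frac{\frac{3}{2} + m}{7 + m}$)
$\left(-28607 + z{\left(-119 \right)}\right) + 33105 = \left(-28607 + \frac{\frac{3}{2} - 119}{7 - 119}\right) + 33105 = \left(-28607 + \frac{1}{-112} \left(- \frac{235}{2}\right)\right) + 33105 = \left(-28607 - - \frac{235}{224}\right) + 33105 = \left(-28607 + \frac{235}{224}\right) + 33105 = - \frac{6407733}{224} + 33105 = \frac{1007787}{224}$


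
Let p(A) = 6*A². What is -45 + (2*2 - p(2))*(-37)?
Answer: 695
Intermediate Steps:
-45 + (2*2 - p(2))*(-37) = -45 + (2*2 - 6*2²)*(-37) = -45 + (4 - 6*4)*(-37) = -45 + (4 - 1*24)*(-37) = -45 + (4 - 24)*(-37) = -45 - 20*(-37) = -45 + 740 = 695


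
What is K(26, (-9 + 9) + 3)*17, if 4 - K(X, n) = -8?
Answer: 204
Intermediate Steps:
K(X, n) = 12 (K(X, n) = 4 - 1*(-8) = 4 + 8 = 12)
K(26, (-9 + 9) + 3)*17 = 12*17 = 204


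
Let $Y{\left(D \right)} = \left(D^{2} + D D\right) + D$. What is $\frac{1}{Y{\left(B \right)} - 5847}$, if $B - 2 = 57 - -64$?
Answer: $\frac{1}{24534} \approx 4.076 \cdot 10^{-5}$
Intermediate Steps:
$B = 123$ ($B = 2 + \left(57 - -64\right) = 2 + \left(57 + 64\right) = 2 + 121 = 123$)
$Y{\left(D \right)} = D + 2 D^{2}$ ($Y{\left(D \right)} = \left(D^{2} + D^{2}\right) + D = 2 D^{2} + D = D + 2 D^{2}$)
$\frac{1}{Y{\left(B \right)} - 5847} = \frac{1}{123 \left(1 + 2 \cdot 123\right) - 5847} = \frac{1}{123 \left(1 + 246\right) - 5847} = \frac{1}{123 \cdot 247 - 5847} = \frac{1}{30381 - 5847} = \frac{1}{24534}$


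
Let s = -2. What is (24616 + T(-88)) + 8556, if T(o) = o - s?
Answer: 33086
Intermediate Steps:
T(o) = 2 + o (T(o) = o - 1*(-2) = o + 2 = 2 + o)
(24616 + T(-88)) + 8556 = (24616 + (2 - 88)) + 8556 = (24616 - 86) + 8556 = 24530 + 8556 = 33086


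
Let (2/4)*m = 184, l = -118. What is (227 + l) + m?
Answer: 477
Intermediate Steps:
m = 368 (m = 2*184 = 368)
(227 + l) + m = (227 - 118) + 368 = 109 + 368 = 477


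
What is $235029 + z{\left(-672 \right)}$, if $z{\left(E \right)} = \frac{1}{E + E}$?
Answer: $\frac{315878975}{1344} \approx 2.3503 \cdot 10^{5}$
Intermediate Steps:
$z{\left(E \right)} = \frac{1}{2 E}$
$235029 + z{\left(-672 \right)} = 235029 + \frac{1}{2 \left(-672\right)} = 235029 + \frac{1}{2} \left(- \frac{1}{672}\right) = 235029 - \frac{1}{1344} = \frac{315878975}{1344}$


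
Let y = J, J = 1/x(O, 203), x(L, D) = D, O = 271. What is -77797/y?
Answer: -15792791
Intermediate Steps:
J = 1/203 ≈ 0.0049261
y = 1/203 ≈ 0.0049261
-77797/y = -77797/1/203 = -77797*203 = -15792791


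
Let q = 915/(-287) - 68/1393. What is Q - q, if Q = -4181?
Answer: -238604580/57113 ≈ -4177.8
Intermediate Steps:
q = -184873/57113 (q = 915*(-1/287) - 68*1/1393 = -915/287 - 68/1393 = -184873/57113 ≈ -3.2370)
Q - q = -4181 - 1*(-184873/57113) = -4181 + 184873/57113 = -238604580/57113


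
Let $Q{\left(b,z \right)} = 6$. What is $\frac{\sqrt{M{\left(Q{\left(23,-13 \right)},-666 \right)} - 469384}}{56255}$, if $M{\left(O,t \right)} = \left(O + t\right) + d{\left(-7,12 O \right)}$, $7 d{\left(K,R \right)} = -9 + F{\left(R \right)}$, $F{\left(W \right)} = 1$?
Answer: $\frac{254 i \sqrt{357}}{393785} \approx 0.012187 i$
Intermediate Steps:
$d{\left(K,R \right)} = - \frac{8}{7}$ ($d{\left(K,R \right)} = \frac{-9 + 1}{7} = \frac{1}{7} \left(-8\right) = - \frac{8}{7}$)
$M{\left(O,t \right)} = - \frac{8}{7} + O + t$ ($M{\left(O,t \right)} = \left(O + t\right) - \frac{8}{7} = - \frac{8}{7} + O + t$)
$\frac{\sqrt{M{\left(Q{\left(23,-13 \right)},-666 \right)} - 469384}}{56255} = \frac{\sqrt{\left(- \frac{8}{7} + 6 - 666\right) - 469384}}{56255} = \sqrt{- \frac{4628}{7} - 469384} \cdot \frac{1}{56255} = \sqrt{- \frac{3290316}{7}} \cdot \frac{1}{56255} = \frac{254 i \sqrt{357}}{7} \cdot \frac{1}{56255} = \frac{254 i \sqrt{357}}{393785}$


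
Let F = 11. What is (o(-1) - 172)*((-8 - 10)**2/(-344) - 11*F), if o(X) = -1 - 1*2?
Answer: 1835225/86 ≈ 21340.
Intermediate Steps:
o(X) = -3 (o(X) = -1 - 2 = -3)
(o(-1) - 172)*((-8 - 10)**2/(-344) - 11*F) = (-3 - 172)*((-8 - 10)**2/(-344) - 11*11) = -175*((-18)**2*(-1/344) - 121) = -175*(324*(-1/344) - 121) = -175*(-81/86 - 121) = -175*(-10487/86) = 1835225/86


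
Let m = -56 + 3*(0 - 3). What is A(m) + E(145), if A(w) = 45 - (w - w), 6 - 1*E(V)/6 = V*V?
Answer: -126069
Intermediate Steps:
E(V) = 36 - 6*V**2 (E(V) = 36 - 6*V*V = 36 - 6*V**2)
m = -65 (m = -56 + 3*(-3) = -56 - 9 = -65)
A(w) = 45 (A(w) = 45 - 1*0 = 45 + 0 = 45)
A(m) + E(145) = 45 + (36 - 6*145**2) = 45 + (36 - 6*21025) = 45 + (36 - 126150) = 45 - 126114 = -126069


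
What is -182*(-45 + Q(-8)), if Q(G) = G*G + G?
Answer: -2002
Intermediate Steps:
Q(G) = G + G² (Q(G) = G² + G = G + G²)
-182*(-45 + Q(-8)) = -182*(-45 - 8*(1 - 8)) = -182*(-45 - 8*(-7)) = -182*(-45 + 56) = -182*11 = -2002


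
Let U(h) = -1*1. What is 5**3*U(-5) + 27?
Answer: -98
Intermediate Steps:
U(h) = -1
5**3*U(-5) + 27 = 5**3*(-1) + 27 = 125*(-1) + 27 = -125 + 27 = -98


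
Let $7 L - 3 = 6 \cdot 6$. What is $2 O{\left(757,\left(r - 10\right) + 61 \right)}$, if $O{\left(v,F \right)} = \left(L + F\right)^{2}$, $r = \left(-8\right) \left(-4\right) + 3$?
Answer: $\frac{821762}{49} \approx 16771.0$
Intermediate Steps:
$r = 35$ ($r = 32 + 3 = 35$)
$L = \frac{39}{7}$ ($L = \frac{3}{7} + \frac{6 \cdot 6}{7} = \frac{3}{7} + \frac{1}{7} \cdot 36 = \frac{3}{7} + \frac{36}{7} = \frac{39}{7} \approx 5.5714$)
$O{\left(v,F \right)} = \left(\frac{39}{7} + F\right)^{2}$
$2 O{\left(757,\left(r - 10\right) + 61 \right)} = 2 \frac{\left(39 + 7 \left(\left(35 - 10\right) + 61\right)\right)^{2}}{49} = 2 \frac{\left(39 + 7 \left(25 + 61\right)\right)^{2}}{49} = 2 \frac{\left(39 + 7 \cdot 86\right)^{2}}{49} = 2 \frac{\left(39 + 602\right)^{2}}{49} = 2 \frac{641^{2}}{49} = 2 \cdot \frac{1}{49} \cdot 410881 = 2 \cdot \frac{410881}{49} = \frac{821762}{49}$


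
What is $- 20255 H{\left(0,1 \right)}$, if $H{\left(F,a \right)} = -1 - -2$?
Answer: $-20255$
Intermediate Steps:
$H{\left(F,a \right)} = 1$ ($H{\left(F,a \right)} = -1 + 2 = 1$)
$- 20255 H{\left(0,1 \right)} = \left(-20255\right) 1 = -20255$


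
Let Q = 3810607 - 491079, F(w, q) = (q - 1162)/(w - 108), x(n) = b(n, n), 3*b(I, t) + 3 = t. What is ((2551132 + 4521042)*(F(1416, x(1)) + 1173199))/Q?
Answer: 37336775302121/14937876 ≈ 2.4995e+6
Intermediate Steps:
b(I, t) = -1 + t/3
x(n) = -1 + n/3
F(w, q) = (-1162 + q)/(-108 + w)
Q = 3319528
((2551132 + 4521042)*(F(1416, x(1)) + 1173199))/Q = ((2551132 + 4521042)*((-1162 + (-1 + (⅓)*1))/(-108 + 1416) + 1173199))/3319528 = (7072174*((-1162 + (-1 + ⅓))/1308 + 1173199))*(1/3319528) = (7072174*((-1162 - ⅔)/1308 + 1173199))*(1/3319528) = (7072174*((1/1308)*(-3488/3) + 1173199))*(1/3319528) = (7072174*(-8/9 + 1173199))*(1/3319528) = (7072174*(10558783/9))*(1/3319528) = (74673550604242/9)*(1/3319528) = 37336775302121/14937876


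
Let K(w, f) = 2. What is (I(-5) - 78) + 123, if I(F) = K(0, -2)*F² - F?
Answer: 100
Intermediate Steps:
I(F) = -F + 2*F² (I(F) = 2*F² - F = -F + 2*F²)
(I(-5) - 78) + 123 = (-5*(-1 + 2*(-5)) - 78) + 123 = (-5*(-1 - 10) - 78) + 123 = (-5*(-11) - 78) + 123 = (55 - 78) + 123 = -23 + 123 = 100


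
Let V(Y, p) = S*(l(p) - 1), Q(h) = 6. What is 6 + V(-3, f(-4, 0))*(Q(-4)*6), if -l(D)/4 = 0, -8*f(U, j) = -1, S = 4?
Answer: -138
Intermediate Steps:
f(U, j) = ⅛ (f(U, j) = -⅛*(-1) = ⅛)
l(D) = 0 (l(D) = -4*0 = 0)
V(Y, p) = -4 (V(Y, p) = 4*(0 - 1) = 4*(-1) = -4)
6 + V(-3, f(-4, 0))*(Q(-4)*6) = 6 - 24*6 = 6 - 4*36 = 6 - 144 = -138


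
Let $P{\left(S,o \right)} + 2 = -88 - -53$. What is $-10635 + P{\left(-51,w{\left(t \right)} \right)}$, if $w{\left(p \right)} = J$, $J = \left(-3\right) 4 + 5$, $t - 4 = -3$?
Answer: $-10672$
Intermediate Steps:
$t = 1$ ($t = 4 - 3 = 1$)
$J = -7$ ($J = -12 + 5 = -7$)
$w{\left(p \right)} = -7$
$P{\left(S,o \right)} = -37$ ($P{\left(S,o \right)} = -2 - 35 = -37$)
$-10635 + P{\left(-51,w{\left(t \right)} \right)} = -10635 - 37 = -10672$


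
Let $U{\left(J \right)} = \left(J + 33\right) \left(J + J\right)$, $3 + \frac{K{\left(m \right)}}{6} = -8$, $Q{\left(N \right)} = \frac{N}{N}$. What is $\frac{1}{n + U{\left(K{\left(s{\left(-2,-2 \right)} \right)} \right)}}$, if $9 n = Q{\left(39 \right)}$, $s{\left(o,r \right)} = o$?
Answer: $\frac{9}{39205} \approx 0.00022956$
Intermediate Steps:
$Q{\left(N \right)} = 1$
$n = \frac{1}{9}$ ($n = \frac{1}{9} \cdot 1 = \frac{1}{9} \approx 0.11111$)
$K{\left(m \right)} = -66$ ($K{\left(m \right)} = -18 + 6 \left(-8\right) = -18 - 48 = -66$)
$U{\left(J \right)} = 2 J \left(33 + J\right)$ ($U{\left(J \right)} = \left(33 + J\right) 2 J = 2 J \left(33 + J\right)$)
$\frac{1}{n + U{\left(K{\left(s{\left(-2,-2 \right)} \right)} \right)}} = \frac{1}{\frac{1}{9} + 2 \left(-66\right) \left(33 - 66\right)} = \frac{1}{\frac{1}{9} + 2 \left(-66\right) \left(-33\right)} = \frac{1}{\frac{1}{9} + 4356} = \frac{1}{\frac{39205}{9}} = \frac{9}{39205}$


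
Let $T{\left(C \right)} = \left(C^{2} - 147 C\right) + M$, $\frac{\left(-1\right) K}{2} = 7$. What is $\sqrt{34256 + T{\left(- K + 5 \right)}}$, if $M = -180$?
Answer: $6 \sqrt{879} \approx 177.89$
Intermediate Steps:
$K = -14$ ($K = \left(-2\right) 7 = -14$)
$T{\left(C \right)} = -180 + C^{2} - 147 C$ ($T{\left(C \right)} = \left(C^{2} - 147 C\right) - 180 = -180 + C^{2} - 147 C$)
$\sqrt{34256 + T{\left(- K + 5 \right)}} = \sqrt{34256 - \left(180 - \left(\left(-1\right) \left(-14\right) + 5\right)^{2} + 147 \left(\left(-1\right) \left(-14\right) + 5\right)\right)} = \sqrt{34256 - \left(180 - \left(14 + 5\right)^{2} + 147 \left(14 + 5\right)\right)} = \sqrt{34256 - \left(2973 - 361\right)} = \sqrt{34256 - 2612} = \sqrt{31644} = 6 \sqrt{879}$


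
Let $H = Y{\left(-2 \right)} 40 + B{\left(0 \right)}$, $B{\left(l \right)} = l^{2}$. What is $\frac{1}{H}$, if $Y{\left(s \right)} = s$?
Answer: $- \frac{1}{80} \approx -0.0125$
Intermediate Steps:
$H = -80$ ($H = \left(-2\right) 40 + 0^{2} = -80 + 0 = -80$)
$\frac{1}{H} = \frac{1}{-80} = - \frac{1}{80}$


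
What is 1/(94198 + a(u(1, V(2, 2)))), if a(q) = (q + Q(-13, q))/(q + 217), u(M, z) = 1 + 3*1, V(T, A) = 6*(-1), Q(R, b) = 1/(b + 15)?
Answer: 4199/395537479 ≈ 1.0616e-5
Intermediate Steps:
Q(R, b) = 1/(15 + b)
V(T, A) = -6
u(M, z) = 4 (u(M, z) = 1 + 3 = 4)
a(q) = (q + 1/(15 + q))/(217 + q) (a(q) = (q + 1/(15 + q))/(q + 217) = (q + 1/(15 + q))/(217 + q))
1/(94198 + a(u(1, V(2, 2)))) = 1/(94198 + (1 + 4*(15 + 4))/((15 + 4)*(217 + 4))) = 1/(94198 + (1 + 4*19)/(19*221)) = 1/(94198 + (1/19)*(1/221)*(1 + 76)) = 1/(94198 + (1/19)*(1/221)*77) = 1/(94198 + 77/4199) = 1/(395537479/4199) = 4199/395537479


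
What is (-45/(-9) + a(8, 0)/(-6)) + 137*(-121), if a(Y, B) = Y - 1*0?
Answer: -49720/3 ≈ -16573.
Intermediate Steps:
a(Y, B) = Y (a(Y, B) = Y + 0 = Y)
(-45/(-9) + a(8, 0)/(-6)) + 137*(-121) = (-45/(-9) + 8/(-6)) + 137*(-121) = (-45*(-⅑) + 8*(-⅙)) - 16577 = (5 - 4/3) - 16577 = 11/3 - 16577 = -49720/3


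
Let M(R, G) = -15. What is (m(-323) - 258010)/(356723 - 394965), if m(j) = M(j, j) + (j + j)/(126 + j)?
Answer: 50830279/7533674 ≈ 6.7471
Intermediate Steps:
m(j) = -15 + 2*j/(126 + j) (m(j) = -15 + (j + j)/(126 + j) = -15 + (2*j)/(126 + j) = -15 + 2*j/(126 + j))
(m(-323) - 258010)/(356723 - 394965) = ((-1890 - 13*(-323))/(126 - 323) - 258010)/(356723 - 394965) = ((-1890 + 4199)/(-197) - 258010)/(-38242) = (-1/197*2309 - 258010)*(-1/38242) = (-2309/197 - 258010)*(-1/38242) = -50830279/197*(-1/38242) = 50830279/7533674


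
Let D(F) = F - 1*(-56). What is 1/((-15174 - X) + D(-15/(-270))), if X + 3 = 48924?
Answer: -18/1152701 ≈ -1.5615e-5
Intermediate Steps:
X = 48921 (X = -3 + 48924 = 48921)
D(F) = 56 + F (D(F) = F + 56 = 56 + F)
1/((-15174 - X) + D(-15/(-270))) = 1/((-15174 - 1*48921) + (56 - 15/(-270))) = 1/((-15174 - 48921) + (56 - 15*(-1/270))) = 1/(-64095 + (56 + 1/18)) = 1/(-64095 + 1009/18) = 1/(-1152701/18) = -18/1152701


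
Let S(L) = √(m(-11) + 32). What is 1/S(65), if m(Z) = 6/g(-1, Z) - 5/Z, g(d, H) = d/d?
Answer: √517/141 ≈ 0.16126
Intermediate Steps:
g(d, H) = 1
m(Z) = 6 - 5/Z (m(Z) = 6/1 - 5/Z = 6*1 - 5/Z = 6 - 5/Z)
S(L) = 3*√517/11 (S(L) = √((6 - 5/(-11)) + 32) = √((6 - 5*(-1/11)) + 32) = √((6 + 5/11) + 32) = √(71/11 + 32) = √(423/11) = 3*√517/11)
1/S(65) = 1/(3*√517/11) = √517/141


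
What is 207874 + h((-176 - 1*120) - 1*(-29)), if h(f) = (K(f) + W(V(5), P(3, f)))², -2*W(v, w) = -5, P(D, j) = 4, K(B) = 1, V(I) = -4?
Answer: 831545/4 ≈ 2.0789e+5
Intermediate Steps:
W(v, w) = 5/2 (W(v, w) = -½*(-5) = 5/2)
h(f) = 49/4 (h(f) = (1 + 5/2)² = (7/2)² = 49/4)
207874 + h((-176 - 1*120) - 1*(-29)) = 207874 + 49/4 = 831545/4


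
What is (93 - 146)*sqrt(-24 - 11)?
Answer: -53*I*sqrt(35) ≈ -313.55*I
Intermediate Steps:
(93 - 146)*sqrt(-24 - 11) = -53*I*sqrt(35)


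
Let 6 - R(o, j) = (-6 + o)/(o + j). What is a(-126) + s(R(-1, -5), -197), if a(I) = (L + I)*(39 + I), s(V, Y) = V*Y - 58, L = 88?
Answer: 13775/6 ≈ 2295.8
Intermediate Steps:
R(o, j) = 6 - (-6 + o)/(j + o) (R(o, j) = 6 - (-6 + o)/(o + j) = 6 - (-6 + o)/(j + o))
s(V, Y) = -58 + V*Y
a(I) = (39 + I)*(88 + I) (a(I) = (88 + I)*(39 + I) = (39 + I)*(88 + I))
a(-126) + s(R(-1, -5), -197) = (3432 + (-126)**2 + 127*(-126)) + (-58 + ((6 + 5*(-1) + 6*(-5))/(-5 - 1))*(-197)) = (3432 + 15876 - 16002) + (-58 + ((6 - 5 - 30)/(-6))*(-197)) = 3306 + (-58 - 1/6*(-29)*(-197)) = 3306 + (-58 + (29/6)*(-197)) = 3306 + (-58 - 5713/6) = 3306 - 6061/6 = 13775/6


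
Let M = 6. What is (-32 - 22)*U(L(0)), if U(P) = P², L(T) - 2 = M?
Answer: -3456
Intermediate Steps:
L(T) = 8 (L(T) = 2 + 6 = 8)
(-32 - 22)*U(L(0)) = (-32 - 22)*8² = -54*64 = -3456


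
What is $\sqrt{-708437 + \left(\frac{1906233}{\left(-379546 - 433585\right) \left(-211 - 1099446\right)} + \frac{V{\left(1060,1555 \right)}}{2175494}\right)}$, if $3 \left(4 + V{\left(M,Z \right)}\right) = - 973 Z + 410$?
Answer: $\frac{i \sqrt{24126548101802802469190501190452875958274234}}{5835753057157746294} \approx 841.69 i$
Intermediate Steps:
$V{\left(M,Z \right)} = \frac{398}{3} - \frac{973 Z}{3}$ ($V{\left(M,Z \right)} = -4 + \frac{- 973 Z + 410}{3} = -4 + \frac{410 - 973 Z}{3} = -4 - \left(- \frac{410}{3} + \frac{973 Z}{3}\right) = \frac{398}{3} - \frac{973 Z}{3}$)
$\sqrt{-708437 + \left(\frac{1906233}{\left(-379546 - 433585\right) \left(-211 - 1099446\right)} + \frac{V{\left(1060,1555 \right)}}{2175494}\right)} = \sqrt{-708437 + \left(\frac{1906233}{\left(-379546 - 433585\right) \left(-211 - 1099446\right)} + \frac{\frac{398}{3} - \frac{1513015}{3}}{2175494}\right)} = \sqrt{-708437 + \left(\frac{1906233}{\left(-813131\right) \left(-1099657\right)} + \left(\frac{398}{3} - \frac{1513015}{3}\right) \frac{1}{2175494}\right)} = \sqrt{-708437 + \left(\frac{1906233}{894165196067} - \frac{1512617}{6526482}\right)} = \sqrt{-708437 - \frac{1352517035383915033}{5835753057157746294}} = \sqrt{- \frac{4134264741070697695197511}{5835753057157746294}} = \frac{i \sqrt{24126548101802802469190501190452875958274234}}{5835753057157746294}$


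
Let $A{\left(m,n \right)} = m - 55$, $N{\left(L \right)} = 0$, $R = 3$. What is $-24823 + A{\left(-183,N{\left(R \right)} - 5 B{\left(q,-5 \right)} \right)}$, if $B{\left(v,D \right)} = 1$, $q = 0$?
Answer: $-25061$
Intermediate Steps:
$A{\left(m,n \right)} = -55 + m$
$-24823 + A{\left(-183,N{\left(R \right)} - 5 B{\left(q,-5 \right)} \right)} = -24823 - 238 = -25061$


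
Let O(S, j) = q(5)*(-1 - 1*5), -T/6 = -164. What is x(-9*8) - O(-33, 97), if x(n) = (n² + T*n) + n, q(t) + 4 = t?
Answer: -65730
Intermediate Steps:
T = 984 (T = -6*(-164) = 984)
q(t) = -4 + t
O(S, j) = -6 (O(S, j) = (-4 + 5)*(-1 - 1*5) = 1*(-1 - 5) = 1*(-6) = -6)
x(n) = n² + 985*n (x(n) = (n² + 984*n) + n = n² + 985*n)
x(-9*8) - O(-33, 97) = (-9*8)*(985 - 9*8) - 1*(-6) = -72*(985 - 72) + 6 = -72*913 + 6 = -65736 + 6 = -65730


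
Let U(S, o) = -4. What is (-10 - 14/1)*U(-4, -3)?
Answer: 96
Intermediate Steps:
(-10 - 14/1)*U(-4, -3) = (-10 - 14/1)*(-4) = (-10 - 14*1)*(-4) = (-10 - 14)*(-4) = -24*(-4) = 96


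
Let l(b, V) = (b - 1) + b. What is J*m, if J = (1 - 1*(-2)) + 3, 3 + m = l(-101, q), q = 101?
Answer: -1236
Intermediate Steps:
l(b, V) = -1 + 2*b (l(b, V) = (-1 + b) + b = -1 + 2*b)
m = -206 (m = -3 + (-1 + 2*(-101)) = -3 + (-1 - 202) = -3 - 203 = -206)
J = 6 (J = (1 + 2) + 3 = 3 + 3 = 6)
J*m = 6*(-206) = -1236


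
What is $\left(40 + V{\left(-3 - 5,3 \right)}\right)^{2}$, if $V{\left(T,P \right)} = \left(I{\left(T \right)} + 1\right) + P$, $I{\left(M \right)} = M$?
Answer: $1296$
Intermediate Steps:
$V{\left(T,P \right)} = 1 + P + T$ ($V{\left(T,P \right)} = \left(T + 1\right) + P = \left(1 + T\right) + P = 1 + P + T$)
$\left(40 + V{\left(-3 - 5,3 \right)}\right)^{2} = \left(40 + \left(1 + 3 - 8\right)\right)^{2} = \left(40 - 4\right)^{2} = 36^{2} = 1296$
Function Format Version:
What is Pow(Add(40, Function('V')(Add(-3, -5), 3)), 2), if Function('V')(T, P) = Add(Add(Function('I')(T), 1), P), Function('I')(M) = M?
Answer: 1296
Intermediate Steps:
Function('V')(T, P) = Add(1, P, T) (Function('V')(T, P) = Add(Add(T, 1), P) = Add(Add(1, T), P) = Add(1, P, T))
Pow(Add(40, Function('V')(Add(-3, -5), 3)), 2) = Pow(Add(40, Add(1, 3, Add(-3, -5))), 2) = Pow(Add(40, Add(1, 3, -8)), 2) = Pow(Add(40, -4), 2) = Pow(36, 2) = 1296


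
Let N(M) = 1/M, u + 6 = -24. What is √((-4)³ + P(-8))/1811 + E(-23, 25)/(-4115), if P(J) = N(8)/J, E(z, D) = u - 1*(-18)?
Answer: 12/4115 + I*√4097/14488 ≈ 0.0029162 + 0.004418*I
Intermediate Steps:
u = -30 (u = -6 - 24 = -30)
E(z, D) = -12 (E(z, D) = -30 - 1*(-18) = -30 + 18 = -12)
P(J) = 1/(8*J)
√((-4)³ + P(-8))/1811 + E(-23, 25)/(-4115) = √((-4)³ + (⅛)/(-8))/1811 - 12/(-4115) = √(-64 + (⅛)*(-⅛))*(1/1811) - 12*(-1/4115) = √(-64 - 1/64)*(1/1811) + 12/4115 = √(-4097/64)*(1/1811) + 12/4115 = (I*√4097/8)*(1/1811) + 12/4115 = I*√4097/14488 + 12/4115 = 12/4115 + I*√4097/14488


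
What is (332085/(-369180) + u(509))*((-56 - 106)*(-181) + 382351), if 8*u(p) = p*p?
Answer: 656240154855395/49224 ≈ 1.3332e+10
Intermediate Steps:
u(p) = p**2/8 (u(p) = (p*p)/8 = p**2/8)
(332085/(-369180) + u(509))*((-56 - 106)*(-181) + 382351) = (332085/(-369180) + (1/8)*509**2)*((-56 - 106)*(-181) + 382351) = (332085*(-1/369180) + (1/8)*259081)*(-162*(-181) + 382351) = (-22139/24612 + 259081/8)*(29322 + 382351) = (1594081115/49224)*411673 = 656240154855395/49224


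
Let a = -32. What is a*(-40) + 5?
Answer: 1285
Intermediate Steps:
a*(-40) + 5 = -32*(-40) + 5 = 1280 + 5 = 1285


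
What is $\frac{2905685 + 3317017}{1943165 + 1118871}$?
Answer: $\frac{3111351}{1531018} \approx 2.0322$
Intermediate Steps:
$\frac{2905685 + 3317017}{1943165 + 1118871} = \frac{6222702}{3062036} = 6222702 \cdot \frac{1}{3062036} = \frac{3111351}{1531018}$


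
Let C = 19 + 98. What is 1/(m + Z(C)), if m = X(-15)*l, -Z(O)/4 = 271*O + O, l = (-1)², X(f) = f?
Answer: -1/127311 ≈ -7.8548e-6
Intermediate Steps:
l = 1
C = 117
Z(O) = -1088*O (Z(O) = -4*(271*O + O) = -1088*O)
m = -15 (m = -15*1 = -15)
1/(m + Z(C)) = 1/(-15 - 1088*117) = 1/(-15 - 127296) = 1/(-127311) = -1/127311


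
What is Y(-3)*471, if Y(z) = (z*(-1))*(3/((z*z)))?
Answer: 471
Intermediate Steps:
Y(z) = -3/z (Y(z) = (-z)*(3/(z²)) = (-z)*(3/z²) = -3/z)
Y(-3)*471 = -3/(-3)*471 = -3*(-⅓)*471 = 1*471 = 471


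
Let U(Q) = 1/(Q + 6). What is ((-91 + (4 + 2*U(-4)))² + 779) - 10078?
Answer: -1903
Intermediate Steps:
U(Q) = 1/(6 + Q)
((-91 + (4 + 2*U(-4)))² + 779) - 10078 = ((-91 + (4 + 2/(6 - 4)))² + 779) - 10078 = ((-91 + (4 + 2/2))² + 779) - 10078 = ((-91 + (4 + 2*(½)))² + 779) - 10078 = ((-91 + (4 + 1))² + 779) - 10078 = ((-91 + 5)² + 779) - 10078 = ((-86)² + 779) - 10078 = (7396 + 779) - 10078 = 8175 - 10078 = -1903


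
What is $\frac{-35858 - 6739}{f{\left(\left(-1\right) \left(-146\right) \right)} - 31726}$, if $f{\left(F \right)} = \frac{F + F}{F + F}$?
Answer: $\frac{4733}{3525} \approx 1.3427$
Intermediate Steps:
$f{\left(F \right)} = 1$ ($f{\left(F \right)} = \frac{2 F}{2 F} = 2 F \frac{1}{2 F} = 1$)
$\frac{-35858 - 6739}{f{\left(\left(-1\right) \left(-146\right) \right)} - 31726} = \frac{-35858 - 6739}{1 - 31726} = - \frac{42597}{-31725} = \left(-42597\right) \left(- \frac{1}{31725}\right) = \frac{4733}{3525}$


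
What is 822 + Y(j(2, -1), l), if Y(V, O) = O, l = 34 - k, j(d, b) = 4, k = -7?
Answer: 863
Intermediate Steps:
l = 41 (l = 34 - 1*(-7) = 34 + 7 = 41)
822 + Y(j(2, -1), l) = 822 + 41 = 863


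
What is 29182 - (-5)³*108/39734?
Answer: 579765544/19867 ≈ 29182.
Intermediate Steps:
29182 - (-5)³*108/39734 = 29182 - (-125*108)/39734 = 29182 - (-13500)/39734 = 29182 - 1*(-6750/19867) = 29182 + 6750/19867 = 579765544/19867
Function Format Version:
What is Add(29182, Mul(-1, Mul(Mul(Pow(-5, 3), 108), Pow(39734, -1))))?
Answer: Rational(579765544, 19867) ≈ 29182.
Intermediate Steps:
Add(29182, Mul(-1, Mul(Mul(Pow(-5, 3), 108), Pow(39734, -1)))) = Add(29182, Mul(-1, Mul(Mul(-125, 108), Rational(1, 39734)))) = Add(29182, Mul(-1, Mul(-13500, Rational(1, 39734)))) = Add(29182, Mul(-1, Rational(-6750, 19867))) = Add(29182, Rational(6750, 19867)) = Rational(579765544, 19867)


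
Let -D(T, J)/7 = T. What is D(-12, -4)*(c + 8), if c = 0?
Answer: 672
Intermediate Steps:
D(T, J) = -7*T
D(-12, -4)*(c + 8) = (-7*(-12))*(0 + 8) = 84*8 = 672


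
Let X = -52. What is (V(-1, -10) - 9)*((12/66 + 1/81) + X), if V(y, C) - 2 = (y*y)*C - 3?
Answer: 923180/891 ≈ 1036.1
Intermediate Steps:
V(y, C) = -1 + C*y**2 (V(y, C) = 2 + ((y*y)*C - 3) = 2 + (y**2*C - 3) = 2 + (C*y**2 - 3) = 2 + (-3 + C*y**2) = -1 + C*y**2)
(V(-1, -10) - 9)*((12/66 + 1/81) + X) = ((-1 - 10*(-1)**2) - 9)*((12/66 + 1/81) - 52) = ((-1 - 10*1) - 9)*((12*(1/66) + 1*(1/81)) - 52) = ((-1 - 10) - 9)*((2/11 + 1/81) - 52) = (-11 - 9)*(173/891 - 52) = -20*(-46159/891) = 923180/891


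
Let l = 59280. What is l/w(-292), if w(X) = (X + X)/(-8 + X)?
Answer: 2223000/73 ≈ 30452.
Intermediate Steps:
w(X) = 2*X/(-8 + X) (w(X) = (2*X)/(-8 + X) = 2*X/(-8 + X))
l/w(-292) = 59280/((2*(-292)/(-8 - 292))) = 59280/((2*(-292)/(-300))) = 59280/((2*(-292)*(-1/300))) = 59280/(146/75) = 59280*(75/146) = 2223000/73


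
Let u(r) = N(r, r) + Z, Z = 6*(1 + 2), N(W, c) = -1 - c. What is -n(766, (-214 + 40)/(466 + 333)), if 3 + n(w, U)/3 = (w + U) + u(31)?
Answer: -1794831/799 ≈ -2246.3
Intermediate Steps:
Z = 18 (Z = 6*3 = 18)
u(r) = 17 - r (u(r) = (-1 - r) + 18 = 17 - r)
n(w, U) = -51 + 3*U + 3*w (n(w, U) = -9 + 3*((w + U) + (17 - 1*31)) = -9 + 3*((U + w) + (17 - 31)) = -9 + 3*((U + w) - 14) = -9 + 3*(-14 + U + w) = -9 + (-42 + 3*U + 3*w) = -51 + 3*U + 3*w)
-n(766, (-214 + 40)/(466 + 333)) = -(-51 + 3*((-214 + 40)/(466 + 333)) + 3*766) = -(-51 + 3*(-174/799) + 2298) = -(-51 - 522/799 + 2298) = -1*1794831/799 = -1794831/799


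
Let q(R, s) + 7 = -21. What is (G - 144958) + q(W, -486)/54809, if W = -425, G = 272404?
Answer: 6985187786/54809 ≈ 1.2745e+5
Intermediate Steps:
q(R, s) = -28 (q(R, s) = -7 - 21 = -28)
(G - 144958) + q(W, -486)/54809 = (272404 - 144958) - 28/54809 = 127446 - 28*1/54809 = 127446 - 28/54809 = 6985187786/54809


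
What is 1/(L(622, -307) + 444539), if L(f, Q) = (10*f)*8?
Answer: 1/494299 ≈ 2.0231e-6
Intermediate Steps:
L(f, Q) = 80*f
1/(L(622, -307) + 444539) = 1/(80*622 + 444539) = 1/(49760 + 444539) = 1/494299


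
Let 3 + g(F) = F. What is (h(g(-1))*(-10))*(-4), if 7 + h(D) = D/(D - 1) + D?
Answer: -408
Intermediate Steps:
g(F) = -3 + F
h(D) = -7 + D + D/(-1 + D) (h(D) = -7 + (D/(D - 1) + D) = -7 + (D/(-1 + D) + D) = -7 + (D + D/(-1 + D)) = -7 + D + D/(-1 + D))
(h(g(-1))*(-10))*(-4) = (((7 + (-3 - 1)**2 - 7*(-3 - 1))/(-1 + (-3 - 1)))*(-10))*(-4) = (((7 + (-4)**2 - 7*(-4))/(-1 - 4))*(-10))*(-4) = (((7 + 16 + 28)/(-5))*(-10))*(-4) = (-1/5*51*(-10))*(-4) = -51/5*(-10)*(-4) = 102*(-4) = -408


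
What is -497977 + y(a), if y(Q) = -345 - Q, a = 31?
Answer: -498353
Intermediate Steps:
-497977 + y(a) = -497977 + (-345 - 1*31) = -497977 + (-345 - 31) = -497977 - 376 = -498353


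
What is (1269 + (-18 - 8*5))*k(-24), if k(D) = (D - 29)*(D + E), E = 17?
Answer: 449281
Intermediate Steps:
k(D) = (-29 + D)*(17 + D) (k(D) = (D - 29)*(D + 17) = (-29 + D)*(17 + D))
(1269 + (-18 - 8*5))*k(-24) = (1269 + (-18 - 8*5))*(-493 + (-24)**2 - 12*(-24)) = (1269 + (-18 - 40))*(-493 + 576 + 288) = (1269 - 58)*371 = 1211*371 = 449281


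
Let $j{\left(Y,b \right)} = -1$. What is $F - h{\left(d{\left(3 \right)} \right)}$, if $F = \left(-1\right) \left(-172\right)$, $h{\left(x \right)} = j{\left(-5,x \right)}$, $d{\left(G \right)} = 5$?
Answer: $173$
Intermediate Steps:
$h{\left(x \right)} = -1$
$F = 172$
$F - h{\left(d{\left(3 \right)} \right)} = 172 - -1 = 172 + 1 = 173$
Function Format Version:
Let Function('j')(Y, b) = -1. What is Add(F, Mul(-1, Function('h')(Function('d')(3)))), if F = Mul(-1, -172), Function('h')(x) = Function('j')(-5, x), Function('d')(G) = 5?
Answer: 173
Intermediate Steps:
Function('h')(x) = -1
F = 172
Add(F, Mul(-1, Function('h')(Function('d')(3)))) = Add(172, Mul(-1, -1)) = Add(172, 1) = 173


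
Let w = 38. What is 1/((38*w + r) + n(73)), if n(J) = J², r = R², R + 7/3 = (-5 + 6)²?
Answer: 9/60973 ≈ 0.00014761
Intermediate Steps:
R = -4/3 (R = -7/3 + (-5 + 6)² = -7/3 + 1² = -7/3 + 1 = -4/3 ≈ -1.3333)
r = 16/9 (r = (-4/3)² = 16/9 ≈ 1.7778)
1/((38*w + r) + n(73)) = 1/((38*38 + 16/9) + 73²) = 1/((1444 + 16/9) + 5329) = 1/(13012/9 + 5329) = 1/(60973/9) = 9/60973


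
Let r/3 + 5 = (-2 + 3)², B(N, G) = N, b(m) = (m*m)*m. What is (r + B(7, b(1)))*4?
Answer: -20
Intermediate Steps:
b(m) = m³ (b(m) = m²*m = m³)
r = -12 (r = -15 + 3*(-2 + 3)² = -15 + 3*1² = -15 + 3*1 = -15 + 3 = -12)
(r + B(7, b(1)))*4 = (-12 + 7)*4 = -5*4 = -20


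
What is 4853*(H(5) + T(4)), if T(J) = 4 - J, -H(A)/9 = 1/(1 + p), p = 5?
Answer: -14559/2 ≈ -7279.5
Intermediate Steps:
H(A) = -3/2 (H(A) = -9/(1 + 5) = -9/6 = -9*⅙ = -3/2)
4853*(H(5) + T(4)) = 4853*(-3/2 + (4 - 1*4)) = 4853*(-3/2 + (4 - 4)) = 4853*(-3/2 + 0) = 4853*(-3/2) = -14559/2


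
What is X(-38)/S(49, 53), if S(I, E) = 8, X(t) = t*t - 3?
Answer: 1441/8 ≈ 180.13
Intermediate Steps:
X(t) = -3 + t**2 (X(t) = t**2 - 3 = -3 + t**2)
X(-38)/S(49, 53) = (-3 + (-38)**2)/8 = (-3 + 1444)*(1/8) = 1441*(1/8) = 1441/8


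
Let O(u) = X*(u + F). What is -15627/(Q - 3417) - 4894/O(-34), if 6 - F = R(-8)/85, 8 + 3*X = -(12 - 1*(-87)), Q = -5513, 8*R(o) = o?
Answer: -2388824123/757719430 ≈ -3.1526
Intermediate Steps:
R(o) = o/8
X = -107/3 (X = -8/3 + (-(12 - 1*(-87)))/3 = -8/3 + (-(12 + 87))/3 = -8/3 + (-1*99)/3 = -8/3 + (⅓)*(-99) = -8/3 - 33 = -107/3 ≈ -35.667)
F = 511/85 (F = 6 - (⅛)*(-8)/85 = 6 - (-1)/85 = 6 - 1*(-1/85) = 6 + 1/85 = 511/85 ≈ 6.0118)
O(u) = -54677/255 - 107*u/3 (O(u) = -107*(u + 511/85)/3 = -107*(511/85 + u)/3 = -54677/255 - 107*u/3)
-15627/(Q - 3417) - 4894/O(-34) = -15627/(-5513 - 3417) - 4894/(-54677/255 - 107/3*(-34)) = -15627/(-8930) - 4894/(-54677/255 + 3638/3) = -15627*(-1/8930) - 4894/84851/85 = 15627/8930 - 4894*85/84851 = 15627/8930 - 415990/84851 = -2388824123/757719430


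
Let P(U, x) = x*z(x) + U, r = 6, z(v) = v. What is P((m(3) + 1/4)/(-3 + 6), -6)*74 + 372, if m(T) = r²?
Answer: 23581/6 ≈ 3930.2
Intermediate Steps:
m(T) = 36 (m(T) = 6² = 36)
P(U, x) = U + x² (P(U, x) = x*x + U = x² + U = U + x²)
P((m(3) + 1/4)/(-3 + 6), -6)*74 + 372 = ((36 + 1/4)/(-3 + 6) + (-6)²)*74 + 372 = ((36 + ¼)/3 + 36)*74 + 372 = ((⅓)*(145/4) + 36)*74 + 372 = (145/12 + 36)*74 + 372 = (577/12)*74 + 372 = 21349/6 + 372 = 23581/6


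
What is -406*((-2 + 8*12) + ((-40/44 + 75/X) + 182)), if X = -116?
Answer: -2451337/22 ≈ -1.1142e+5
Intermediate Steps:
-406*((-2 + 8*12) + ((-40/44 + 75/X) + 182)) = -406*((-2 + 8*12) + ((-40/44 + 75/(-116)) + 182)) = -406*((-2 + 96) + ((-40*1/44 + 75*(-1/116)) + 182)) = -406*(94 + ((-10/11 - 75/116) + 182)) = -406*(94 + (-1985/1276 + 182)) = -406*(94 + 230247/1276) = -406*350191/1276 = -2451337/22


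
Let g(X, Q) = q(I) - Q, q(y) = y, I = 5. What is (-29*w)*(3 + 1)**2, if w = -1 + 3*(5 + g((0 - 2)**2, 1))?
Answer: -12064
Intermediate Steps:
g(X, Q) = 5 - Q
w = 26 (w = -1 + 3*(5 + (5 - 1*1)) = -1 + 3*(5 + (5 - 1)) = -1 + 3*(5 + 4) = -1 + 3*9 = -1 + 27 = 26)
(-29*w)*(3 + 1)**2 = (-29*26)*(3 + 1)**2 = -754*4**2 = -754*16 = -12064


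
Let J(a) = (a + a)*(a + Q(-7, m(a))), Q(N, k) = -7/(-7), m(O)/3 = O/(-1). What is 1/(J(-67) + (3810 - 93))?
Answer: 1/12561 ≈ 7.9612e-5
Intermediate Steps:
m(O) = -3*O (m(O) = 3*(O/(-1)) = 3*(O*(-1)) = 3*(-O) = -3*O)
Q(N, k) = 1 (Q(N, k) = -7*(-⅐) = 1)
J(a) = 2*a*(1 + a) (J(a) = (a + a)*(a + 1) = (2*a)*(1 + a) = 2*a*(1 + a))
1/(J(-67) + (3810 - 93)) = 1/(2*(-67)*(1 - 67) + (3810 - 93)) = 1/(2*(-67)*(-66) + 3717) = 1/(8844 + 3717) = 1/12561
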